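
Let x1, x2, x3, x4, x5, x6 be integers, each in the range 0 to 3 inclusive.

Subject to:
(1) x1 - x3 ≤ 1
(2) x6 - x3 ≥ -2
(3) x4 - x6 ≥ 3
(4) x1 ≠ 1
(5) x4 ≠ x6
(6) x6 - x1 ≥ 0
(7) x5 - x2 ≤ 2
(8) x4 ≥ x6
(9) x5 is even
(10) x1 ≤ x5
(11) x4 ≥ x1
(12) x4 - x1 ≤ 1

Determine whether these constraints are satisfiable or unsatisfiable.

Constraints 3, 6, and 12 give x6 − x1 ≥ 0, x1 − x4 ≥ -1, x4 − x6 ≥ 3.
Adding all 3 inequalities: the left sides telescope to 0, and the right sides sum to 0 + (-1) + 3 = 2. So 0 ≥ 2, which is false.

Unsatisfiable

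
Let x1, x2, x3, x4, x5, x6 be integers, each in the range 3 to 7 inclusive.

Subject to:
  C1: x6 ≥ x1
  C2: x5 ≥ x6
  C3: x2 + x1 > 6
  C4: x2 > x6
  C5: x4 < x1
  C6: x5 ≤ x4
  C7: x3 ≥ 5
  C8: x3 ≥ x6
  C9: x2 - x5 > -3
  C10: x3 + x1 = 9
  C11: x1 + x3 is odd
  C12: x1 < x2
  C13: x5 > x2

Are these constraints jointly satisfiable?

Unsatisfiable

Constraints 1, 4, 5, 6, and 13 give x2 < x5, x5 ≤ x4, x4 < x1, x1 ≤ x6, x6 < x2. Chaining: x2 < x5 ≤ x4 < x1 ≤ x6 < x2, which forces x2 < x2 — impossible.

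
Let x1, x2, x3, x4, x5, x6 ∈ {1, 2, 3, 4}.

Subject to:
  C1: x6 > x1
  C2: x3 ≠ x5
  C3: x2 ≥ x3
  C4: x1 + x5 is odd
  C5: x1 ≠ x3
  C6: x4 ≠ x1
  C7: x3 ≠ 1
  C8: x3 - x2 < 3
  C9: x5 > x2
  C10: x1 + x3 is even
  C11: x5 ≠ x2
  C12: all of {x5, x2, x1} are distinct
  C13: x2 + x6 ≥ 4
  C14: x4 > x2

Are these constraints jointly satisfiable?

Try x1 = 1, x2 = 3, x3 = 3, x4 = 4, x5 = 4, x6 = 4.
Check constraint 8: x3 - x2 = 0; constraint 13: x2 + x6 = 7. The remaining constraints are straightforward to verify.

Satisfiable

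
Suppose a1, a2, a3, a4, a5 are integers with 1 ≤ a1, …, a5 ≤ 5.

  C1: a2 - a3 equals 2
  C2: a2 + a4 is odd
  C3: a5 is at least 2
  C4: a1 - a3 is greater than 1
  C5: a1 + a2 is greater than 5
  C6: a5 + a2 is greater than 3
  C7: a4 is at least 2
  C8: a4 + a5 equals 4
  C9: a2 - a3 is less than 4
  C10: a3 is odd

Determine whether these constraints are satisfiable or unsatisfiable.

Satisfiable

Take a1 = 4, a2 = 3, a3 = 1, a4 = 2, a5 = 2. Then constraint 1: a2 - a3 = 2; constraint 4: a1 - a3 = 3, and every other listed constraint is also met.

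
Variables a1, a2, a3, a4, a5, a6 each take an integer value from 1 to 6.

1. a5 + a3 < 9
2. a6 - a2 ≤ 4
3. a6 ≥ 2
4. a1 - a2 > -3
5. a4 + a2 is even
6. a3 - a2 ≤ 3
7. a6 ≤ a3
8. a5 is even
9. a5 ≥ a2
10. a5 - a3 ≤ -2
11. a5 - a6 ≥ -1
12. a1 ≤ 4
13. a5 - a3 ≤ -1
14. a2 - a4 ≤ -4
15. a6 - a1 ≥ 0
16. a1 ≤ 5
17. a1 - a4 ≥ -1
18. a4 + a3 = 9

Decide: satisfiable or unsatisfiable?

Constraints 6, 10, 11, 14, 15, and 17 give a4 − a2 ≥ 4, a2 − a3 ≥ -3, a3 − a5 ≥ 2, a5 − a6 ≥ -1, a6 − a1 ≥ 0, a1 − a4 ≥ -1.
Adding all 6 inequalities: the left sides telescope to 0, and the right sides sum to 4 + (-3) + 2 + (-1) + 0 + (-1) = 1. So 0 ≥ 1, which is false.

Unsatisfiable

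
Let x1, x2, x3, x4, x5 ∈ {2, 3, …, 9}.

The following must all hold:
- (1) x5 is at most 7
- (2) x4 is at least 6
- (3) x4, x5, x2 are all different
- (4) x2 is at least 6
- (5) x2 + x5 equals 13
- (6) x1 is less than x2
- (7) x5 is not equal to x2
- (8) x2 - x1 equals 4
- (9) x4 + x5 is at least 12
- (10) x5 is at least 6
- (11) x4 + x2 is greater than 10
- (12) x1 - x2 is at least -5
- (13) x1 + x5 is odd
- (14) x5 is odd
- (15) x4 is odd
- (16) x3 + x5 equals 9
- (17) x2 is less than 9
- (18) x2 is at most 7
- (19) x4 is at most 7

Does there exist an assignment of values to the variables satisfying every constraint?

Constraints 1, 2, 4, 10, 18, and 19 confine each of x4, x5, x2 to the 2 values {6, 7}.
Constraint 3 requires all 3 of them to be distinct, but only 2 values are available — impossible by the pigeonhole principle.

Unsatisfiable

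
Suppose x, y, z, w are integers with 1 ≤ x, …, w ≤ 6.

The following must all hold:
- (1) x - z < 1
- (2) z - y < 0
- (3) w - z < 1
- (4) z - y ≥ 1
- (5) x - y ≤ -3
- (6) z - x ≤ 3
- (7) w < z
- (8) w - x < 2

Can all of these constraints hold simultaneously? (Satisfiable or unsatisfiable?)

Constraints 4, 5, and 6 give y − x ≥ 3, x − z ≥ -3, z − y ≥ 1.
Adding all 3 inequalities: the left sides telescope to 0, and the right sides sum to 3 + (-3) + 1 = 1. So 0 ≥ 1, which is false.

Unsatisfiable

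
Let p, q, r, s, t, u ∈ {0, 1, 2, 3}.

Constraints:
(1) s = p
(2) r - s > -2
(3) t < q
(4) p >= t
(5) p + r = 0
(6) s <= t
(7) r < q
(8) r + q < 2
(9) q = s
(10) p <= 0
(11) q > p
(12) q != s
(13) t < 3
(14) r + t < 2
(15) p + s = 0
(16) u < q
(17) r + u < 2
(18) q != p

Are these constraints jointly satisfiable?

From constraints 1 and 9, q = s = p, so q = p. But constraint 18 says q ≠ p. Contradiction.

Unsatisfiable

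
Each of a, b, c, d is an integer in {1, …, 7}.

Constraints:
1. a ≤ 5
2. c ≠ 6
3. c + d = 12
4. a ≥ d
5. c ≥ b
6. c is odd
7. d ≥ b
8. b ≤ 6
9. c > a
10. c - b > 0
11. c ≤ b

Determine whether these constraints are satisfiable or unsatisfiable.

Unsatisfiable

From constraints 8 and 11: c ≤ b ≤ 6. From constraints 1 and 4: d ≤ a ≤ 5. Hence c + d ≤ 11. But constraint 3 requires c + d = 12, and 12 > 11. Contradiction.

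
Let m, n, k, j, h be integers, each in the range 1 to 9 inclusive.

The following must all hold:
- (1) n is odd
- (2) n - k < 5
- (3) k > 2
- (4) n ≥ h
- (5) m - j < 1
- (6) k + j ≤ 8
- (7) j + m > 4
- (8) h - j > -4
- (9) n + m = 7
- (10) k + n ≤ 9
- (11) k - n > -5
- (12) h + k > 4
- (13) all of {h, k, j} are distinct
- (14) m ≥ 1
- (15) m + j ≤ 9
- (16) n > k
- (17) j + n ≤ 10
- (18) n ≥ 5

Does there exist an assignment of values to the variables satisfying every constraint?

Satisfiable

Take m = 2, n = 5, k = 3, j = 4, h = 2. Then constraint 2: n - k = 2; constraint 5: m - j = -2, and every other listed constraint is also met.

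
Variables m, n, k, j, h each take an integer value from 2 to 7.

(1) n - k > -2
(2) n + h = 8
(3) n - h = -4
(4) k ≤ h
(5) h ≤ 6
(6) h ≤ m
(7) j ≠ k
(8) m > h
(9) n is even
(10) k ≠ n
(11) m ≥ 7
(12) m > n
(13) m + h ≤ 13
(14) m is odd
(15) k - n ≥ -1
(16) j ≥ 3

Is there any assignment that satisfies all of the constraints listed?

Satisfiable

Take m = 7, n = 2, k = 3, j = 6, h = 6. Then constraint 1: n - k = -1; constraint 2: n + h = 8; constraint 3: n - h = -4, and every other listed constraint is also met.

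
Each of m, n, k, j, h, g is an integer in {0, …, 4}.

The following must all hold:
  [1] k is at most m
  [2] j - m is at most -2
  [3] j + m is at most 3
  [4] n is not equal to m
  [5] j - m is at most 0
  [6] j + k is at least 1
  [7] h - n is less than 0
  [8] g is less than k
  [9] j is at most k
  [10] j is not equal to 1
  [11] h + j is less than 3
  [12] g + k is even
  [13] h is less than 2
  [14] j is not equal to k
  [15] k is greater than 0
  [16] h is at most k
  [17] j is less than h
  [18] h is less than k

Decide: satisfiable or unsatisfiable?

Satisfiable

Try m = 2, n = 4, k = 2, j = 0, h = 1, g = 0.
Check constraint 2: j - m = -2; constraint 3: j + m = 2; constraint 5: j - m = -2. The remaining constraints are straightforward to verify.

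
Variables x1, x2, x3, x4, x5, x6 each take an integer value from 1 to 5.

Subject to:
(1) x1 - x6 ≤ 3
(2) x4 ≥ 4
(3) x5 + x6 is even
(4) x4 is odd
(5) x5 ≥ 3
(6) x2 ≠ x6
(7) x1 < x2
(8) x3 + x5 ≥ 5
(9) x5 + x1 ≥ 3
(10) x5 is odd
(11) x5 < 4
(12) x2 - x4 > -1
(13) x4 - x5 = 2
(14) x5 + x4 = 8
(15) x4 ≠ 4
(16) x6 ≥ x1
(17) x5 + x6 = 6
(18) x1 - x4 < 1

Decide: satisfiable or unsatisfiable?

Satisfiable

Try x1 = 3, x2 = 5, x3 = 2, x4 = 5, x5 = 3, x6 = 3.
Check constraint 1: x1 - x6 = 0; constraint 8: x3 + x5 = 5. The remaining constraints are straightforward to verify.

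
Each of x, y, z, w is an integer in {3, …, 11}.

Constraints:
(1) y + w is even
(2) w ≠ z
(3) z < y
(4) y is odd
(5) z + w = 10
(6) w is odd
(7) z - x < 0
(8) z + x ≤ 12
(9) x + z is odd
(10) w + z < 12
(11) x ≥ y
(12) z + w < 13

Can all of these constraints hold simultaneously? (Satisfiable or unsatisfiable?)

Satisfiable

The assignment x = 6, y = 5, z = 3, w = 7 works:
  constraint 5 holds since z + w = 10.
  constraint 7 holds since z - x = -3.
  constraint 8 holds since z + x = 9.
The rest check out directly.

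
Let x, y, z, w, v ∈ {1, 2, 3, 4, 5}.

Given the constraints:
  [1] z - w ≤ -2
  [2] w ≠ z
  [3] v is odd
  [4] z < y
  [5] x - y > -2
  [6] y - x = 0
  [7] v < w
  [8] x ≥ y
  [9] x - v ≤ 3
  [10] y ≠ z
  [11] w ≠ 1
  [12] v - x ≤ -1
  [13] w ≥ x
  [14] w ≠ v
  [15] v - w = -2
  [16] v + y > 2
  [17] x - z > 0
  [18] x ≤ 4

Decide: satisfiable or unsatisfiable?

Try x = 3, y = 3, z = 1, w = 3, v = 1.
Check constraint 1: z - w = -2; constraint 5: x - y = 0. The remaining constraints are straightforward to verify.

Satisfiable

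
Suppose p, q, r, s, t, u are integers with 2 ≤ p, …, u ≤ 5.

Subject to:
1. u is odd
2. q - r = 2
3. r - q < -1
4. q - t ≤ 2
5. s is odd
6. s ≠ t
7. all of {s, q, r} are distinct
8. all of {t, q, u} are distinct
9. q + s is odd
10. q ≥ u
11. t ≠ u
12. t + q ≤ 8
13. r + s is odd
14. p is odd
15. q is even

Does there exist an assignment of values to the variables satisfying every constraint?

Setting (p, q, r, s, t, u) = (5, 4, 2, 3, 2, 3) satisfies everything: constraint 2: q - r = 2; constraint 3: r - q = -2; constraint 4: q - t = 2, and the others follow.

Satisfiable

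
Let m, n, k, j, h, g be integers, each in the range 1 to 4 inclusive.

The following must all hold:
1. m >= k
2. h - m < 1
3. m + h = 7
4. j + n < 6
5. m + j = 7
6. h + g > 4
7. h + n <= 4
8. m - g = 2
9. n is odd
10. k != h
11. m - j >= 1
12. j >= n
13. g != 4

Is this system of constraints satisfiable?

Satisfiable

The assignment m = 4, n = 1, k = 4, j = 3, h = 3, g = 2 works:
  constraint 2 holds since h - m = -1.
  constraint 3 holds since m + h = 7.
The rest check out directly.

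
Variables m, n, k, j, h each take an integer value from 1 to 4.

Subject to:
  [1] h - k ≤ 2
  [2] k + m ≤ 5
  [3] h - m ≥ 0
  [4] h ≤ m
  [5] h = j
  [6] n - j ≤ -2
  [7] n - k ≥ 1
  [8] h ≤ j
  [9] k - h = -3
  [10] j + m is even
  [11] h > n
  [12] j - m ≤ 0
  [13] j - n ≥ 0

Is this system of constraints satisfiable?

Constraints 1, 3, 6, 7, and 12 give n − k ≥ 1, k − h ≥ -2, h − m ≥ 0, m − j ≥ 0, j − n ≥ 2.
Adding all 5 inequalities: the left sides telescope to 0, and the right sides sum to 1 + (-2) + 0 + 0 + 2 = 1. So 0 ≥ 1, which is false.

Unsatisfiable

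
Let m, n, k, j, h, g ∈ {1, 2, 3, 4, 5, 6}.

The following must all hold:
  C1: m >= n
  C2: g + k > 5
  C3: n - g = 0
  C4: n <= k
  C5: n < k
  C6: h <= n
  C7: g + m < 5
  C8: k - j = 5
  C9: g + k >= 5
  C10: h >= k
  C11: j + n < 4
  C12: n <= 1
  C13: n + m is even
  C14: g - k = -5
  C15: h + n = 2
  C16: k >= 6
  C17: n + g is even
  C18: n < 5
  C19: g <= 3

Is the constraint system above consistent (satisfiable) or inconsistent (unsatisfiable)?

From constraints 10 and 16: h ≥ k and k ≥ 6, so h ≥ 6. From constraints 6 and 12: h ≤ n and n ≤ 1, so h ≤ 1. But 1 < 6, so no value of h works.

Unsatisfiable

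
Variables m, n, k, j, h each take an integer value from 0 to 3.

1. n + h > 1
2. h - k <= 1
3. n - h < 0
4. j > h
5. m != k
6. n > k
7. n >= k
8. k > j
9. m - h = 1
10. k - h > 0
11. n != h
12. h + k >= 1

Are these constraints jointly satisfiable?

Constraints 3, 4, 6, and 8 give j < k, k < n, n < h, h < j. Chaining: j < k < n < h < j, which forces j < j — impossible.

Unsatisfiable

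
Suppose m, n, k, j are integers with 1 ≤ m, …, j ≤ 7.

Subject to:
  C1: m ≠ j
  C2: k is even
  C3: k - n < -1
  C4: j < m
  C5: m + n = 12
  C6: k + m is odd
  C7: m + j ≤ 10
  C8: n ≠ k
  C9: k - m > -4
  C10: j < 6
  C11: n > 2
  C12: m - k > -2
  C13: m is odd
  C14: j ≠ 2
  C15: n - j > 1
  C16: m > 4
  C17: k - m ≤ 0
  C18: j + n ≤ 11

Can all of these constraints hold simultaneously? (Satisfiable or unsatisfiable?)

Satisfiable

Try m = 5, n = 7, k = 4, j = 3.
Check constraint 3: k - n = -3; constraint 5: m + n = 12; constraint 7: m + j = 8. The remaining constraints are straightforward to verify.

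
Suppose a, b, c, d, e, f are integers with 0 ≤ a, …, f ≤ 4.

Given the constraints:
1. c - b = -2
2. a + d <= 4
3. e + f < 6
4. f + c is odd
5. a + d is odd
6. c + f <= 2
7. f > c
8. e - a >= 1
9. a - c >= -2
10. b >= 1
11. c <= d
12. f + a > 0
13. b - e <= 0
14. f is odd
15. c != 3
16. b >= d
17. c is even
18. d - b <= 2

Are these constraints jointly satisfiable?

Try a = 1, b = 2, c = 0, d = 2, e = 2, f = 1.
Check constraint 1: c - b = -2; constraint 2: a + d = 3. The remaining constraints are straightforward to verify.

Satisfiable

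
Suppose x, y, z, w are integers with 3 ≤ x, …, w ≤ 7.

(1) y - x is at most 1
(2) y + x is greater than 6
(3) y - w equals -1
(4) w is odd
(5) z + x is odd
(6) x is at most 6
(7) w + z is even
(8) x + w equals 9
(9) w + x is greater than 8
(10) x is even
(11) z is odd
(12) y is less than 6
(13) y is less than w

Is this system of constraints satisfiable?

Satisfiable

The assignment x = 4, y = 4, z = 5, w = 5 works:
  constraint 1 holds since y - x = 0.
  constraint 2 holds since y + x = 8.
The rest check out directly.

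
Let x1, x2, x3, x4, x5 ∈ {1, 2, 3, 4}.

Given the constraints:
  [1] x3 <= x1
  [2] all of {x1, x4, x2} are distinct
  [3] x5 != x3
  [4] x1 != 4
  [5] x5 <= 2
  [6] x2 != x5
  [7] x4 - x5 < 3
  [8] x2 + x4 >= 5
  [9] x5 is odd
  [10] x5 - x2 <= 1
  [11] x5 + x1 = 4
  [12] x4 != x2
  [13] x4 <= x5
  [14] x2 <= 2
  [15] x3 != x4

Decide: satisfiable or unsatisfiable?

Unsatisfiable

From constraint 14: x2 ≤ 2. From constraints 5 and 13: x4 ≤ x5 ≤ 2. Hence x2 + x4 ≤ 4. But constraint 8 requires x2 + x4 ≥ 5, and 5 > 4. Contradiction.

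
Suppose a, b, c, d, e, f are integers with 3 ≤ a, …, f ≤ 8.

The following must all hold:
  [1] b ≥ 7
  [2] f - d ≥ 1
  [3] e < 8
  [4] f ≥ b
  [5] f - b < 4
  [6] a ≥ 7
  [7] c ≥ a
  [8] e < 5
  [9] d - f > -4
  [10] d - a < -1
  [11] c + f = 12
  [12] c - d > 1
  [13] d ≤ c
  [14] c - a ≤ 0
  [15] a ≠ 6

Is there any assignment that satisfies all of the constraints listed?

From constraints 6 and 7: c ≥ a ≥ 7. From constraints 1 and 4: f ≥ b ≥ 7. Hence c + f ≥ 14. But constraint 11 requires c + f = 12, and 12 < 14. Contradiction.

Unsatisfiable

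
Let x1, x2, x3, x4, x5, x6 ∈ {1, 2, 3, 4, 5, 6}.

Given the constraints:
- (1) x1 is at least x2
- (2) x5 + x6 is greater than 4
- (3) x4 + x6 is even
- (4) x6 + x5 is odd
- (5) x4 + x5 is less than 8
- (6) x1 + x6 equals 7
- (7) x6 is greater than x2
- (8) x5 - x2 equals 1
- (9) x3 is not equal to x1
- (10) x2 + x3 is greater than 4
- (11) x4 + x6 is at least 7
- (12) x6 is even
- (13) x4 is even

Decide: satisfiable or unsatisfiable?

Setting (x1, x2, x3, x4, x5, x6) = (3, 2, 5, 4, 3, 4) satisfies everything: constraint 2: x5 + x6 = 7; constraint 5: x4 + x5 = 7, and the others follow.

Satisfiable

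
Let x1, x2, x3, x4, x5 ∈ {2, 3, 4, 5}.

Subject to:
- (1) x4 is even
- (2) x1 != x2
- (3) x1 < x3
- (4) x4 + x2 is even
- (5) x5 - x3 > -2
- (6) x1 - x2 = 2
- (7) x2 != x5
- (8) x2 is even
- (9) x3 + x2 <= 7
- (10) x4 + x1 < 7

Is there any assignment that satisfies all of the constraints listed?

Satisfiable

Take x1 = 4, x2 = 2, x3 = 5, x4 = 2, x5 = 5. Then constraint 5: x5 - x3 = 0; constraint 6: x1 - x2 = 2, and every other listed constraint is also met.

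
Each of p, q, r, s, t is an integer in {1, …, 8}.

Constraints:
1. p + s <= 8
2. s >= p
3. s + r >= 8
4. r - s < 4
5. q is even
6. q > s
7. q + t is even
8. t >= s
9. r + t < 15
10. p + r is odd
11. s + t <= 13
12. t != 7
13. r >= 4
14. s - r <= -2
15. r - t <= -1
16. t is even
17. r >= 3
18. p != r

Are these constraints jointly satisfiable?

Satisfiable

The assignment p = 2, q = 8, r = 5, s = 3, t = 8 works:
  constraint 1 holds since p + s = 5.
  constraint 3 holds since s + r = 8.
  constraint 4 holds since r - s = 2.
The rest check out directly.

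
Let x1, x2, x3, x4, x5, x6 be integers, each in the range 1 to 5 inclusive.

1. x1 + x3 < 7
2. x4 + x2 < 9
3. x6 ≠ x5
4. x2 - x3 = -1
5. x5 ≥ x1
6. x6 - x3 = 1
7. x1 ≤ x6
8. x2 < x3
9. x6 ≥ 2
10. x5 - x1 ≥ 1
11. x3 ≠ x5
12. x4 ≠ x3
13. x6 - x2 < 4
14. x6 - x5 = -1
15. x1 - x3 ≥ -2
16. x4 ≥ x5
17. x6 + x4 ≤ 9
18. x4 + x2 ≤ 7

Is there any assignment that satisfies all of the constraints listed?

One satisfying assignment is x1 = 1, x2 = 2, x3 = 3, x4 = 5, x5 = 5, x6 = 4.
For the less obvious constraints — constraint 1: x1 + x3 = 4; constraint 2: x4 + x2 = 7 — and the others hold by inspection.

Satisfiable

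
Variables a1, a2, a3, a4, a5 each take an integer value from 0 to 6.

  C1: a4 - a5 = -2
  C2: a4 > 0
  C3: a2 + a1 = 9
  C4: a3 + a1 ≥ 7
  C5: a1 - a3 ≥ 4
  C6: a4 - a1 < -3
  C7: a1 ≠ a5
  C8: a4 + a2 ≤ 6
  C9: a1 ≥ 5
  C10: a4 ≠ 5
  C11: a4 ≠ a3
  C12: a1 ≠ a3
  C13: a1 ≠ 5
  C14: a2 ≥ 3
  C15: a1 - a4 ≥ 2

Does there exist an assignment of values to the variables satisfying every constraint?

Satisfiable

Take a1 = 6, a2 = 3, a3 = 2, a4 = 1, a5 = 3. Then constraint 1: a4 - a5 = -2; constraint 3: a2 + a1 = 9; constraint 4: a3 + a1 = 8, and every other listed constraint is also met.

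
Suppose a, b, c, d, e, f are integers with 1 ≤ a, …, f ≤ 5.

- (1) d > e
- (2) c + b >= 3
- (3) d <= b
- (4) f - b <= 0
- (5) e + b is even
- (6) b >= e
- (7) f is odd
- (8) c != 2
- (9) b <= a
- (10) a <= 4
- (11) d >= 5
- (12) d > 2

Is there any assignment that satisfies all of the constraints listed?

Unsatisfiable

From constraints 3 and 11: b ≥ d and d ≥ 5, so b ≥ 5. From constraints 9 and 10: b ≤ a and a ≤ 4, so b ≤ 4. But 4 < 5, so no value of b works.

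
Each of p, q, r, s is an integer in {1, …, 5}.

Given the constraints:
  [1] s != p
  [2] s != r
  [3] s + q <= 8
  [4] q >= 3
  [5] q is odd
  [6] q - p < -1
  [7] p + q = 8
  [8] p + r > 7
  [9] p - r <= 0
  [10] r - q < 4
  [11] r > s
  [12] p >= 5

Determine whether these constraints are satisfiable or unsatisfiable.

Setting (p, q, r, s) = (5, 3, 5, 4) satisfies everything: constraint 3: s + q = 7; constraint 6: q - p = -2; constraint 7: p + q = 8, and the others follow.

Satisfiable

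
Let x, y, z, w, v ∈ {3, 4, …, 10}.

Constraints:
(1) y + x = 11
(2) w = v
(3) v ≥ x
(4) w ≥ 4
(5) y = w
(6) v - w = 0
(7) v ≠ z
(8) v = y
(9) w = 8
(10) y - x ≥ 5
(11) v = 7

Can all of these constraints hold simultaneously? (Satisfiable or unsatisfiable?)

Constraint 11 fixes v = 7 and constraint 9 fixes w = 8. Constraints 5 and 8 give v = y = w, so v = w. But 7 ≠ 8 — contradiction.

Unsatisfiable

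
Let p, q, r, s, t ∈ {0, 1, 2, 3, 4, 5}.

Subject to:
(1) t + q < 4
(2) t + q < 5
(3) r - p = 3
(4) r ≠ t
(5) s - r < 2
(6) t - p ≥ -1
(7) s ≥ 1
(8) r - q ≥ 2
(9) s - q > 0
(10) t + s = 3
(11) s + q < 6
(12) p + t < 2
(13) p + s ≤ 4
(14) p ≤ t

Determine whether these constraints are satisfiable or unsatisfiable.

Satisfiable

Try p = 0, q = 1, r = 3, s = 2, t = 1.
Check constraint 1: t + q = 2; constraint 2: t + q = 2; constraint 3: r - p = 3. The remaining constraints are straightforward to verify.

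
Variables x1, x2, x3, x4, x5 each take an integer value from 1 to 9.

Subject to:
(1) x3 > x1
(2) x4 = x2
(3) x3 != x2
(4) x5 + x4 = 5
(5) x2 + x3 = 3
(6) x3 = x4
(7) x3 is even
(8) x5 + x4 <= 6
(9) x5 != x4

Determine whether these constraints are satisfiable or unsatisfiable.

From constraints 2 and 6, x3 = x4 = x2, so x3 = x2. But constraint 3 says x3 ≠ x2. Contradiction.

Unsatisfiable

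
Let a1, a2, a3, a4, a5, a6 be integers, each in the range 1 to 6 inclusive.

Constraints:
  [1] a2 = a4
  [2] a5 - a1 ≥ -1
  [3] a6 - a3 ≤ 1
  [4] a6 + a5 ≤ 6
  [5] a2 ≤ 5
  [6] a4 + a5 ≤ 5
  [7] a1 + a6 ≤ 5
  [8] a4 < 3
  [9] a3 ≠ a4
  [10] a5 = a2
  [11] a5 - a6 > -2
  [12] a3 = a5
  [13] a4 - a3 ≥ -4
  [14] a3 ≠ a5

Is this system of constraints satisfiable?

From constraints 1, 10, and 12, a3 = a5 = a2 = a4, so a3 = a4. But constraint 9 says a3 ≠ a4. Contradiction.

Unsatisfiable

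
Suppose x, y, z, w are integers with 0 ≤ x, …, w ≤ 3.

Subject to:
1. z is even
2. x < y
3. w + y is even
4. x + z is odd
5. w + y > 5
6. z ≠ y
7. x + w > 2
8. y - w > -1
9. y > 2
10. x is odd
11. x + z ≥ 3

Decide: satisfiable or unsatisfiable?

Satisfiable

One satisfying assignment is x = 1, y = 3, z = 2, w = 3.
For the less obvious constraints — constraint 5: w + y = 6; constraint 7: x + w = 4 — and the others hold by inspection.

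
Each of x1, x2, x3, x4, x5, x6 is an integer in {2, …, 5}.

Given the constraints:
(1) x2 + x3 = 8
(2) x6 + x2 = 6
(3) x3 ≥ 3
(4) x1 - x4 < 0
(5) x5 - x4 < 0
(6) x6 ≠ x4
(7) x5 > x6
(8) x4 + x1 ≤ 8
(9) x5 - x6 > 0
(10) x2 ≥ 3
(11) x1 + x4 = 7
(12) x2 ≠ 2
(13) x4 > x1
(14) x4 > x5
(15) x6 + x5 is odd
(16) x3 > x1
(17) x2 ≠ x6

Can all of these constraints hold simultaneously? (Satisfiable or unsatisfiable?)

Setting (x1, x2, x3, x4, x5, x6) = (3, 4, 4, 4, 3, 2) satisfies everything: constraint 1: x2 + x3 = 8; constraint 2: x6 + x2 = 6; constraint 4: x1 - x4 = -1, and the others follow.

Satisfiable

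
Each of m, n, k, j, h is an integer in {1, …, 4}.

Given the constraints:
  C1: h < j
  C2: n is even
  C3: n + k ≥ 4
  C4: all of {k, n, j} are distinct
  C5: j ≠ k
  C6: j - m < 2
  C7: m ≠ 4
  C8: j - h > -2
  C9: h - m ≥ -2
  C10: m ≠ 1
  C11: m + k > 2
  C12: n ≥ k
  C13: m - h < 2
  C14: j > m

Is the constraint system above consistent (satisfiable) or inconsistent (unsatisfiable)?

Satisfiable

One satisfying assignment is m = 2, n = 4, k = 2, j = 3, h = 2.
For the less obvious constraints — constraint 3: n + k = 6; constraint 6: j - m = 1 — and the others hold by inspection.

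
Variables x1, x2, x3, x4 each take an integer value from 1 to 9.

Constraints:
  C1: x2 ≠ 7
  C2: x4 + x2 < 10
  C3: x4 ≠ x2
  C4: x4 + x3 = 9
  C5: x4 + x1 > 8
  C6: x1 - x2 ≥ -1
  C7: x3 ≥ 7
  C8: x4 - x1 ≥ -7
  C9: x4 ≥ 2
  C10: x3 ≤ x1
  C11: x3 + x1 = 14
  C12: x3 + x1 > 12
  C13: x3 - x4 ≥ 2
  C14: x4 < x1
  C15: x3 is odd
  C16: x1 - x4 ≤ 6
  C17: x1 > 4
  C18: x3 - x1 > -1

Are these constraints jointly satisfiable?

Satisfiable

One satisfying assignment is x1 = 7, x2 = 6, x3 = 7, x4 = 2.
For the less obvious constraints — constraint 2: x4 + x2 = 8; constraint 4: x4 + x3 = 9; constraint 5: x4 + x1 = 9 — and the others hold by inspection.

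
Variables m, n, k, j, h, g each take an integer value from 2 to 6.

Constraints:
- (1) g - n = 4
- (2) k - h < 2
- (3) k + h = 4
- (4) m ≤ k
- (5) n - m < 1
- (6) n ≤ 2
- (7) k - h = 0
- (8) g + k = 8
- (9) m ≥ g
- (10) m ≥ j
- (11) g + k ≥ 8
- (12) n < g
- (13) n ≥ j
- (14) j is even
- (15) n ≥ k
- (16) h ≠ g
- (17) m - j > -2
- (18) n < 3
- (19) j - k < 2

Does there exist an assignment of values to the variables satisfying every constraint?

Constraints 4, 9, 12, and 15 give g ≤ m, m ≤ k, k ≤ n, n < g. Chaining: g ≤ m ≤ k ≤ n < g, which forces g < g — impossible.

Unsatisfiable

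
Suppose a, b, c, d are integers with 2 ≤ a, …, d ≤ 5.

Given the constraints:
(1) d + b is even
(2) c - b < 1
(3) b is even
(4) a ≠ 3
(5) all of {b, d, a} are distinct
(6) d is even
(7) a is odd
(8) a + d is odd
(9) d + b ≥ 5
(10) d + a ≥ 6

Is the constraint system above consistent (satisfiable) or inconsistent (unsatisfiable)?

Try a = 5, b = 4, c = 4, d = 2.
Check constraint 2: c - b = 0; constraint 9: d + b = 6. The remaining constraints are straightforward to verify.

Satisfiable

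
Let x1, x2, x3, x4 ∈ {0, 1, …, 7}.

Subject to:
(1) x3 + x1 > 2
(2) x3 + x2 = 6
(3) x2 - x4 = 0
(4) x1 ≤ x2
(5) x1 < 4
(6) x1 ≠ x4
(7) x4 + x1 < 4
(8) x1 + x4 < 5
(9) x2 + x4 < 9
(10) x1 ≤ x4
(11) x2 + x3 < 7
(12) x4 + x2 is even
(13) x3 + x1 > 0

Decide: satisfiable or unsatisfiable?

Try x1 = 0, x2 = 3, x3 = 3, x4 = 3.
Check constraint 1: x3 + x1 = 3; constraint 2: x3 + x2 = 6; constraint 3: x2 - x4 = 0. The remaining constraints are straightforward to verify.

Satisfiable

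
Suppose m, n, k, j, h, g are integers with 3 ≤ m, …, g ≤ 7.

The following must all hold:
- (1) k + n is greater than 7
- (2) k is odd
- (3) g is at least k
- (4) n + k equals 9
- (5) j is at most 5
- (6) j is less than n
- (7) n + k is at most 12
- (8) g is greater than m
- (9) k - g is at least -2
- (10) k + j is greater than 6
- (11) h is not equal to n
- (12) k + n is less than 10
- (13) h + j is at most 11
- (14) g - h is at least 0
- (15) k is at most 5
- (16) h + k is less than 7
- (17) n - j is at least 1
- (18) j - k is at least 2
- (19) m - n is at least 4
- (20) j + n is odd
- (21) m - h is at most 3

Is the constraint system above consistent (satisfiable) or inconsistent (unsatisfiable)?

Constraints 9, 14, 17, 18, 19, and 21 give n − j ≥ 1, j − k ≥ 2, k − g ≥ -2, g − h ≥ 0, h − m ≥ -3, m − n ≥ 4.
Adding all 6 inequalities: the left sides telescope to 0, and the right sides sum to 1 + 2 + (-2) + 0 + (-3) + 4 = 2. So 0 ≥ 2, which is false.

Unsatisfiable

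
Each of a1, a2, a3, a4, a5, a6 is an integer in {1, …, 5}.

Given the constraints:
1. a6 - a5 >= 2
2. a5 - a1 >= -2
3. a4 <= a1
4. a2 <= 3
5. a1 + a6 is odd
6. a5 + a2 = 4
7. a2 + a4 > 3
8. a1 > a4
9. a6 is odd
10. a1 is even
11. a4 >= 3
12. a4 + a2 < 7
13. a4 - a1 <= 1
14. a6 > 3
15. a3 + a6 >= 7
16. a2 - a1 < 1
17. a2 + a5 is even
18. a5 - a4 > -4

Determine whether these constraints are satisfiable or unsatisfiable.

The assignment a1 = 4, a2 = 2, a3 = 4, a4 = 3, a5 = 2, a6 = 5 works:
  constraint 1 holds since a6 - a5 = 3.
  constraint 2 holds since a5 - a1 = -2.
  constraint 6 holds since a5 + a2 = 4.
The rest check out directly.

Satisfiable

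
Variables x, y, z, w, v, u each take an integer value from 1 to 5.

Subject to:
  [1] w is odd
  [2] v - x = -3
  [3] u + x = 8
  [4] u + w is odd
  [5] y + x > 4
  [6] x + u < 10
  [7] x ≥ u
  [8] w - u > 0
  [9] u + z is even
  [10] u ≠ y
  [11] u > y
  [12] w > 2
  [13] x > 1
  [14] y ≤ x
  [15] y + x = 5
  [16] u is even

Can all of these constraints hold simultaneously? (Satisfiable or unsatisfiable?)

Satisfiable

Setting (x, y, z, w, v, u) = (4, 1, 4, 5, 1, 4) satisfies everything: constraint 2: v - x = -3; constraint 3: u + x = 8; constraint 5: y + x = 5, and the others follow.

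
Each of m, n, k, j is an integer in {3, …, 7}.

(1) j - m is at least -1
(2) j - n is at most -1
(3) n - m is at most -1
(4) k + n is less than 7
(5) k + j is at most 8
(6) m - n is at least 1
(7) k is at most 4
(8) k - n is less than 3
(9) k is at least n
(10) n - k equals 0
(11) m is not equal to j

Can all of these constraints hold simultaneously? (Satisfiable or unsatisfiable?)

Unsatisfiable

Constraints 1, 2, and 6 give n − j ≥ 1, j − m ≥ -1, m − n ≥ 1.
Adding all 3 inequalities: the left sides telescope to 0, and the right sides sum to 1 + (-1) + 1 = 1. So 0 ≥ 1, which is false.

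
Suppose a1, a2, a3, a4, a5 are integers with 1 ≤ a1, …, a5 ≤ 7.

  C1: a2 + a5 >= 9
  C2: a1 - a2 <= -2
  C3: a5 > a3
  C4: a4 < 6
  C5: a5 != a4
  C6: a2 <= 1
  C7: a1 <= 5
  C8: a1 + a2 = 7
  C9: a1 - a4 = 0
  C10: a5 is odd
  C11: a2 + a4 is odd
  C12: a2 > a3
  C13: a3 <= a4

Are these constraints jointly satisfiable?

From constraint 7: a1 ≤ 5. From constraint 6: a2 ≤ 1. Hence a1 + a2 ≤ 6. But constraint 8 requires a1 + a2 = 7, and 7 > 6. Contradiction.

Unsatisfiable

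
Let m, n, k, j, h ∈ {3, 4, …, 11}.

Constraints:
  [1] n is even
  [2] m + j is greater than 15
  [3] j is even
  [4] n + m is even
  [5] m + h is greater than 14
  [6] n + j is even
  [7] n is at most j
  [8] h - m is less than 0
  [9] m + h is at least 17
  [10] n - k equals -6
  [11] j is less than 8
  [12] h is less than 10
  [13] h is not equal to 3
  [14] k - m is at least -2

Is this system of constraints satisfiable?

Take m = 10, n = 4, k = 10, j = 6, h = 7. Then constraint 2: m + j = 16; constraint 5: m + h = 17, and every other listed constraint is also met.

Satisfiable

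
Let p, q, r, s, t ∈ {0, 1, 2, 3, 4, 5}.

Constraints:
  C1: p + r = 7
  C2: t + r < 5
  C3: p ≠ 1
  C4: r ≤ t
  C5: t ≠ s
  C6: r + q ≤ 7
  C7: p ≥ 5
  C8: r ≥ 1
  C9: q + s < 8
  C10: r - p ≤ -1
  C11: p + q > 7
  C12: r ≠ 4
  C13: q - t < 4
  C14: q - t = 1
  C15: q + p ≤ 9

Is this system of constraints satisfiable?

Take p = 5, q = 3, r = 2, s = 4, t = 2. Then constraint 1: p + r = 7; constraint 2: t + r = 4; constraint 6: r + q = 5, and every other listed constraint is also met.

Satisfiable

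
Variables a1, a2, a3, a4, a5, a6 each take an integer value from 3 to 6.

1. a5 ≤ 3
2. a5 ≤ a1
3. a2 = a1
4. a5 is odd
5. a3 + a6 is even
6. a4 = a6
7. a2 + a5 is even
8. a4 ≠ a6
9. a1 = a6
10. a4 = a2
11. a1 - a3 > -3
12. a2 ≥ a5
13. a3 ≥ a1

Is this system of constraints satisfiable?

Unsatisfiable

From constraints 3, 9, and 10, a4 = a2 = a1 = a6, so a4 = a6. But constraint 8 says a4 ≠ a6. Contradiction.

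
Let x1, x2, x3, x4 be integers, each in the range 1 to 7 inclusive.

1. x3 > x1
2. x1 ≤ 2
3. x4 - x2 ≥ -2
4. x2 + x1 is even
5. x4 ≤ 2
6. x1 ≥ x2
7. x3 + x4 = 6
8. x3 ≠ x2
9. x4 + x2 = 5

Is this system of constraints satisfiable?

Unsatisfiable

From constraint 5: x4 ≤ 2. From constraints 2 and 6: x2 ≤ x1 ≤ 2. Hence x4 + x2 ≤ 4. But constraint 9 requires x4 + x2 = 5, and 5 > 4. Contradiction.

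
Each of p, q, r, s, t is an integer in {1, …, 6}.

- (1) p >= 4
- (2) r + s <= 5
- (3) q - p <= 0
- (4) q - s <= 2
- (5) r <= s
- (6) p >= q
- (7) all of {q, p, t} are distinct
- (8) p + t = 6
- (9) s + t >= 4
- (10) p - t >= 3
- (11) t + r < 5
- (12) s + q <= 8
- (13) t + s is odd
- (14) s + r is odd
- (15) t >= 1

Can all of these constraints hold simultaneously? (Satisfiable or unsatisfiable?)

Satisfiable

Setting (p, q, r, s, t) = (5, 4, 1, 4, 1) satisfies everything: constraint 2: r + s = 5; constraint 3: q - p = -1; constraint 4: q - s = 0, and the others follow.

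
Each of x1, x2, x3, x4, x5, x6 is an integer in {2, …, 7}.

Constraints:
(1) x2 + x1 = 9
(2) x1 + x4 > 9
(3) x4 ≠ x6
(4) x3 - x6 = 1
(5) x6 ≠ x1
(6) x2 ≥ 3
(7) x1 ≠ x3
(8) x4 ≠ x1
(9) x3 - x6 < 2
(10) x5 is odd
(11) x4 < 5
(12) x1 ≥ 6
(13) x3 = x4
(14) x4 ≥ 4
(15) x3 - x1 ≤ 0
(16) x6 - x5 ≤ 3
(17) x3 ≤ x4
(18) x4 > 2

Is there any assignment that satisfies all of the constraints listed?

Satisfiable

Try x1 = 6, x2 = 3, x3 = 4, x4 = 4, x5 = 3, x6 = 3.
Check constraint 1: x2 + x1 = 9; constraint 2: x1 + x4 = 10; constraint 4: x3 - x6 = 1. The remaining constraints are straightforward to verify.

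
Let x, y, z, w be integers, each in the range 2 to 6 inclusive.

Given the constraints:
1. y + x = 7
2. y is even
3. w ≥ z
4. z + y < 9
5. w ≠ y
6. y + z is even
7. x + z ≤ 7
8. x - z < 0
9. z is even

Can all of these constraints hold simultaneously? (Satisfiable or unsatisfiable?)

One satisfying assignment is x = 3, y = 4, z = 4, w = 5.
For the less obvious constraints — constraint 1: y + x = 7; constraint 4: z + y = 8 — and the others hold by inspection.

Satisfiable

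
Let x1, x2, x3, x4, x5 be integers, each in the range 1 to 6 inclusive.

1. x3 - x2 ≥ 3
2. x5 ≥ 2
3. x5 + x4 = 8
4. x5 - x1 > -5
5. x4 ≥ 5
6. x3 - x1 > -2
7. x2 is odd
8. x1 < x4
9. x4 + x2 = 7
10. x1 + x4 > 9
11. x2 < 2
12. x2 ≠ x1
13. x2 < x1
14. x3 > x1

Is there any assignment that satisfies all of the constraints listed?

Satisfiable

One satisfying assignment is x1 = 5, x2 = 1, x3 = 6, x4 = 6, x5 = 2.
For the less obvious constraints — constraint 1: x3 - x2 = 5; constraint 3: x5 + x4 = 8; constraint 4: x5 - x1 = -3 — and the others hold by inspection.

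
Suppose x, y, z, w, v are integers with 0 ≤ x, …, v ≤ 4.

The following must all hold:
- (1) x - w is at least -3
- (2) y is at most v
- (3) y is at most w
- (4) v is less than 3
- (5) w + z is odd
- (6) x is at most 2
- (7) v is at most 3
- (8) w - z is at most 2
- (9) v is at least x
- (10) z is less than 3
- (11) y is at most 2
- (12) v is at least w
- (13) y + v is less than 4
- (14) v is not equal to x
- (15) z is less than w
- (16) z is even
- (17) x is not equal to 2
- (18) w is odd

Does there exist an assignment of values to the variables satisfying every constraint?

Satisfiable

Take x = 0, y = 0, z = 0, w = 1, v = 1. Then constraint 1: x - w = -1; constraint 8: w - z = 1, and every other listed constraint is also met.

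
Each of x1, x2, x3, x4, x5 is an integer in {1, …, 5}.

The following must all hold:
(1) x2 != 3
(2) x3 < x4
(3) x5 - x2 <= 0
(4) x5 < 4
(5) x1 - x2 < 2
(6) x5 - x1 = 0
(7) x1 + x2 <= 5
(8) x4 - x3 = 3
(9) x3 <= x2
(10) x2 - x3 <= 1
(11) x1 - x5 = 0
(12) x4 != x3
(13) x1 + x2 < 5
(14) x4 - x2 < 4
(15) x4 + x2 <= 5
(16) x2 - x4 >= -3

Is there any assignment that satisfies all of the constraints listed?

Try x1 = 1, x2 = 1, x3 = 1, x4 = 4, x5 = 1.
Check constraint 3: x5 - x2 = 0; constraint 5: x1 - x2 = 0; constraint 6: x5 - x1 = 0. The remaining constraints are straightforward to verify.

Satisfiable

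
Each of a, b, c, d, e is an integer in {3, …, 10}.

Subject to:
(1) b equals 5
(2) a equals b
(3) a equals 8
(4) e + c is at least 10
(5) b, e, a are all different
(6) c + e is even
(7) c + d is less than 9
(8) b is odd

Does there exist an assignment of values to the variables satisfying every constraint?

Constraint 3 fixes a = 8 and constraint 1 fixes b = 5, but constraint 2 requires a = b. Since 8 ≠ 5, contradiction.

Unsatisfiable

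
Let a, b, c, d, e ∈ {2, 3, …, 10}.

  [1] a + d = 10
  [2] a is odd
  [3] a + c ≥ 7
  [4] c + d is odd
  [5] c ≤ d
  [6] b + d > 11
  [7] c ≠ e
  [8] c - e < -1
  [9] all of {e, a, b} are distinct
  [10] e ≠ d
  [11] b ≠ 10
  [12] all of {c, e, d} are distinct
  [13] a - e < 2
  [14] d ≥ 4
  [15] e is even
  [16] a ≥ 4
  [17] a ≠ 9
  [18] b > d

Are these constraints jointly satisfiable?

Satisfiable

Take a = 5, b = 9, c = 4, d = 5, e = 6. Then constraint 1: a + d = 10; constraint 3: a + c = 9; constraint 6: b + d = 14, and every other listed constraint is also met.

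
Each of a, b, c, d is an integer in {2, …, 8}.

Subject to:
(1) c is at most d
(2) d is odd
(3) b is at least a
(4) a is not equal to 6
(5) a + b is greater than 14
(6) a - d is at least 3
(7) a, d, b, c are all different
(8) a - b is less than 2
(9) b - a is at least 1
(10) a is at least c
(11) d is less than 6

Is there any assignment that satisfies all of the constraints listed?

Try a = 7, b = 8, c = 2, d = 3.
Check constraint 5: a + b = 15; constraint 6: a - d = 4. The remaining constraints are straightforward to verify.

Satisfiable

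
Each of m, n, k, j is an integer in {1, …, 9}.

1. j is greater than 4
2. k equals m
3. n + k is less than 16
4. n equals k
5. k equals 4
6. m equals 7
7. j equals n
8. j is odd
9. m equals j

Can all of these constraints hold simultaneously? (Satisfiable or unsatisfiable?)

Unsatisfiable

Constraint 6 fixes m = 7 and constraint 5 fixes k = 4. Constraints 4, 7, and 9 give m = j = n = k, so m = k. But 7 ≠ 4 — contradiction.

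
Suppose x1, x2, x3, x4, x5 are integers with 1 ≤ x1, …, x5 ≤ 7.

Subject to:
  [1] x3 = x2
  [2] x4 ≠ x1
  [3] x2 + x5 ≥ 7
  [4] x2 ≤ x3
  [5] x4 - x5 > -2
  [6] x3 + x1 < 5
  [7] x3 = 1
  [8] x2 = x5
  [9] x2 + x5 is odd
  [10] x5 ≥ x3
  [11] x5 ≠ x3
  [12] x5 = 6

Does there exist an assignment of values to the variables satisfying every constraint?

Constraint 7 fixes x3 = 1 and constraint 12 fixes x5 = 6. Constraints 1 and 8 give x3 = x2 = x5, so x3 = x5. But 1 ≠ 6 — contradiction.

Unsatisfiable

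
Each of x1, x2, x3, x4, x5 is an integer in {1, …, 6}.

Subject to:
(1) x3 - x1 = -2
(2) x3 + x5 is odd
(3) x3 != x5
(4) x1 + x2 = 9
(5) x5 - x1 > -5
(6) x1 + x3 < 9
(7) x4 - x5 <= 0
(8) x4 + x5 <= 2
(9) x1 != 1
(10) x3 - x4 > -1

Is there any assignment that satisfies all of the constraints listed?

Satisfiable

Take x1 = 4, x2 = 5, x3 = 2, x4 = 1, x5 = 1. Then constraint 1: x3 - x1 = -2; constraint 4: x1 + x2 = 9, and every other listed constraint is also met.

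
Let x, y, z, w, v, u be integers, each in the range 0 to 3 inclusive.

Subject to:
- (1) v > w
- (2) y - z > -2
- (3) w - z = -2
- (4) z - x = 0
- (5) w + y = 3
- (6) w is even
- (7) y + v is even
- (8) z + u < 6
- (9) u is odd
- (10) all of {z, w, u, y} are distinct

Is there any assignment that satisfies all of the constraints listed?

Try x = 2, y = 3, z = 2, w = 0, v = 3, u = 1.
Check constraint 2: y - z = 1; constraint 3: w - z = -2; constraint 4: z - x = 0. The remaining constraints are straightforward to verify.

Satisfiable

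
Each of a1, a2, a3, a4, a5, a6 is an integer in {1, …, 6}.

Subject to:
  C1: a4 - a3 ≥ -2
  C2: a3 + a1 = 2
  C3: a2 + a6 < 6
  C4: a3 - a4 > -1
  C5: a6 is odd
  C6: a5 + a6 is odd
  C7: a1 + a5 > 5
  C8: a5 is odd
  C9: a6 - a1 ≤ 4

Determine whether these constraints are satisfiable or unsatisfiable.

Unsatisfiable

Constraint 8 makes a5 odd and constraint 5 makes a6 odd, so a5 + a6 must be even. Constraint 6 says a5 + a6 is odd — contradiction.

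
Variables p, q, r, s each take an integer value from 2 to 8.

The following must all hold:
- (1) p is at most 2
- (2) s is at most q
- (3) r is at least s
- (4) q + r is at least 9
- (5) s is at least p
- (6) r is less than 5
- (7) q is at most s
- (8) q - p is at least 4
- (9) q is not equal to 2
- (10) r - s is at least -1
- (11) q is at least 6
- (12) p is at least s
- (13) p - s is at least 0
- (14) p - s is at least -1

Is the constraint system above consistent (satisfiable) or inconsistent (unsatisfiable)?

From constraints 7 and 11: s ≥ q and q ≥ 6, so s ≥ 6. From constraints 1 and 12: s ≤ p and p ≤ 2, so s ≤ 2. But 2 < 6, so no value of s works.

Unsatisfiable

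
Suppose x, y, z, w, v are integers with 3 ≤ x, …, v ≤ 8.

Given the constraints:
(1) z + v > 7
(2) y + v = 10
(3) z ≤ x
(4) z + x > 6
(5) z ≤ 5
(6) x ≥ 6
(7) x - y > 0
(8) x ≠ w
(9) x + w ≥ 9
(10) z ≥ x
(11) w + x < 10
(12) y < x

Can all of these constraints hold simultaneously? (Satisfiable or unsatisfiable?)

Unsatisfiable

From constraint 6: x ≥ 6. From constraints 5 and 10: x ≤ z and z ≤ 5, so x ≤ 5. But 5 < 6, so no value of x works.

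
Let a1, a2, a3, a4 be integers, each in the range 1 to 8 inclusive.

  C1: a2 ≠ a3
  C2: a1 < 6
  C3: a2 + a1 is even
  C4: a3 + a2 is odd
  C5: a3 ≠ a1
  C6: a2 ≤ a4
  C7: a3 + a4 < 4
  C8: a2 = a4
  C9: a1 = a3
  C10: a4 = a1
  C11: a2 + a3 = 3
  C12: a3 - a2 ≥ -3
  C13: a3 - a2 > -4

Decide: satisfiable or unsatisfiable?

From constraints 8, 9, and 10, a2 = a4 = a1 = a3, so a2 = a3. But constraint 1 says a2 ≠ a3. Contradiction.

Unsatisfiable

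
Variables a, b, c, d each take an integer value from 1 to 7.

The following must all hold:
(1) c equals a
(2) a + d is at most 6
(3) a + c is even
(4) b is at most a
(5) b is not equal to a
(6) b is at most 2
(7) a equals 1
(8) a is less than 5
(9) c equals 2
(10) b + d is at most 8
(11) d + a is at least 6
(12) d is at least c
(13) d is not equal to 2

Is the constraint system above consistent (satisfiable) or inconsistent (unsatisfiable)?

Constraint 9 fixes c = 2 and constraint 7 fixes a = 1, but constraint 1 requires c = a. Since 2 ≠ 1, contradiction.

Unsatisfiable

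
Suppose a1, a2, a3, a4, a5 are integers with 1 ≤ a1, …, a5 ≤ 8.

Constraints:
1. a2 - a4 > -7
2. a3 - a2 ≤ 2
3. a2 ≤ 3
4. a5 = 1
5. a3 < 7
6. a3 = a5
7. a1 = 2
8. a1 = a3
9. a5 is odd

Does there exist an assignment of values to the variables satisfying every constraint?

Constraint 7 fixes a1 = 2 and constraint 4 fixes a5 = 1. Constraints 6 and 8 give a1 = a3 = a5, so a1 = a5. But 2 ≠ 1 — contradiction.

Unsatisfiable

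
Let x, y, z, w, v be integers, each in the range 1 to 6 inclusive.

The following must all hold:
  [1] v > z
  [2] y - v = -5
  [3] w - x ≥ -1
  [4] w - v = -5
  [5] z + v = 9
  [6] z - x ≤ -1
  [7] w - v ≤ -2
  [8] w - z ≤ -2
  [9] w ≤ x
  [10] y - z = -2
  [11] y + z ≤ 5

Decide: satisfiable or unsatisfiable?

Constraints 3, 6, and 8 give x − z ≥ 1, z − w ≥ 2, w − x ≥ -1.
Adding all 3 inequalities: the left sides telescope to 0, and the right sides sum to 1 + 2 + (-1) = 2. So 0 ≥ 2, which is false.

Unsatisfiable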